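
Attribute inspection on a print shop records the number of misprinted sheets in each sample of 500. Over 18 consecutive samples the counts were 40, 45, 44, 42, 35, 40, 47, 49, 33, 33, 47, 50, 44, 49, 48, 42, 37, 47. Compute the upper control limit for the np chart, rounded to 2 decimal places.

61.67

p̄ = Σdᵢ / (k·n) = 772 / (18 × 500) = 0.08578
UCL = np̄ + 3·√(np̄(1−p̄)) = 42.8889 + 3 × √(42.8889×0.91422) = 42.8889 + 3 × 6.2618 = 61.6742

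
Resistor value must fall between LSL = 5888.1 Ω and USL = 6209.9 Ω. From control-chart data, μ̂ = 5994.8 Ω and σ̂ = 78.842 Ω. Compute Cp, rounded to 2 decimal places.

0.68

Cp = (USL − LSL) / (6σ̂) = (6209.9 − 5888.1) / (6 × 78.842) = 321.8000 / 473.0520 = 0.6803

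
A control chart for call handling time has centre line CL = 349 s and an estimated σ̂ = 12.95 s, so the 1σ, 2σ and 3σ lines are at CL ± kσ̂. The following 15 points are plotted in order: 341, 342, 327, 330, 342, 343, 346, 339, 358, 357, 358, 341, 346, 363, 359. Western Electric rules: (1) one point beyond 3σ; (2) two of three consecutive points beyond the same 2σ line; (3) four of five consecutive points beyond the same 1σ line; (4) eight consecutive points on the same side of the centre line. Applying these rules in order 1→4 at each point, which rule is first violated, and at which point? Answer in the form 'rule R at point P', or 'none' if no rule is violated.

rule 4 at point 8

Zone of each point (C = within 1σ̂, B = 1σ̂–2σ̂, A = 2σ̂–3σ̂, * = beyond 3σ̂; sign = side of CL): 1:-C, 2:-C, 3:-B, 4:-B, 5:-C, 6:-C, 7:-C, 8:-C, 9:+C, 10:+C, 11:+C, 12:-C, 13:-C, 14:+B, 15:+C
Rule 4 (eight consecutive points on the same side of the centre line) is satisfied at point 8.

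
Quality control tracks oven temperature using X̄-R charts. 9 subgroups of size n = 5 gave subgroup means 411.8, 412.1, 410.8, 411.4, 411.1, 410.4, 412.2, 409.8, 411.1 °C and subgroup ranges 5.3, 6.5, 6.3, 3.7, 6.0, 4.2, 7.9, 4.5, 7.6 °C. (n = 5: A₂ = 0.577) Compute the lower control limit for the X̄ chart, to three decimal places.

407.855

X̄̄ = (411.8 + 412.1 + 410.8 + 411.4 + 411.1 + 410.4 + 412.2 + 409.8 + 411.1) / 9 = 3700.7000 / 9 = 411.1889
R̄ = (5.3 + 6.5 + 6.3 + 3.7 + 6.0 + 4.2 + 7.9 + 4.5 + 7.6) / 9 = 52.0000 / 9 = 5.7778
LCL = X̄̄ − A₂·R̄ = 411.1889 − 0.577 × 5.7778 = 407.8551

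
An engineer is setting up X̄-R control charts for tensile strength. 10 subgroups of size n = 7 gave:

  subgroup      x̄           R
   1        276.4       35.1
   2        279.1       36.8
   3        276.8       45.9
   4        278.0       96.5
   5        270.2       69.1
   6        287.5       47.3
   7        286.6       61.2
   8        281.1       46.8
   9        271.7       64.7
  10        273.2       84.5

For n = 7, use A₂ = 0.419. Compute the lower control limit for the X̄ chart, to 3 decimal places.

253.427

X̄̄ = (276.4 + 279.1 + 276.8 + 278.0 + 270.2 + 287.5 + 286.6 + 281.1 + 271.7 + 273.2) / 10 = 2780.6000 / 10 = 278.0600
R̄ = (35.1 + 36.8 + 45.9 + 96.5 + 69.1 + 47.3 + 61.2 + 46.8 + 64.7 + 84.5) / 10 = 587.9000 / 10 = 58.7900
LCL = X̄̄ − A₂·R̄ = 278.0600 − 0.419 × 58.7900 = 253.4270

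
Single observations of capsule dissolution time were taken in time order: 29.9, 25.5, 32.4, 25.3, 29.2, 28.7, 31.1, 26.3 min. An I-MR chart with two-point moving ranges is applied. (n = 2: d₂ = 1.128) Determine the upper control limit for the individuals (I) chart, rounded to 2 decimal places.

39.95

X̄ = (29.9 + 25.5 + 32.4 + 25.3 + 29.2 + 28.7 + 31.1 + 26.3) / 8 = 28.5500
Moving ranges: 4.4, 6.9, 7.1, 3.9, 0.5, 2.4, 4.8; M̄R̄ = 30.0000 / 7 = 4.2857
UCL = X̄ + 3·M̄R̄/d₂ = 28.5500 + 3 × 4.2857 / 1.128 = 39.9482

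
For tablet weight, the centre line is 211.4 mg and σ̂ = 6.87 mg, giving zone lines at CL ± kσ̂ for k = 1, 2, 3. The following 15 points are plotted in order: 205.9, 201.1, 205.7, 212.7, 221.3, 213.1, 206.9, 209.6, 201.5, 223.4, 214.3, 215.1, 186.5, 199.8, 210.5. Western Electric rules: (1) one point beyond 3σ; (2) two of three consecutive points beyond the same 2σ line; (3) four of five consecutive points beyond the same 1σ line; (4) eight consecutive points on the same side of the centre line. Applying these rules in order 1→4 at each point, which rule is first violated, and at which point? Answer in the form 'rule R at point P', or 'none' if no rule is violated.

Zone of each point (C = within 1σ̂, B = 1σ̂–2σ̂, A = 2σ̂–3σ̂, * = beyond 3σ̂; sign = side of CL): 1:-C, 2:-B, 3:-C, 4:+C, 5:+B, 6:+C, 7:-C, 8:-C, 9:-B, 10:+B, 11:+C, 12:+C, 13:-*, 14:-B, 15:-C
Rule 1 (one point beyond the 3σ limits) is satisfied at point 13.

rule 1 at point 13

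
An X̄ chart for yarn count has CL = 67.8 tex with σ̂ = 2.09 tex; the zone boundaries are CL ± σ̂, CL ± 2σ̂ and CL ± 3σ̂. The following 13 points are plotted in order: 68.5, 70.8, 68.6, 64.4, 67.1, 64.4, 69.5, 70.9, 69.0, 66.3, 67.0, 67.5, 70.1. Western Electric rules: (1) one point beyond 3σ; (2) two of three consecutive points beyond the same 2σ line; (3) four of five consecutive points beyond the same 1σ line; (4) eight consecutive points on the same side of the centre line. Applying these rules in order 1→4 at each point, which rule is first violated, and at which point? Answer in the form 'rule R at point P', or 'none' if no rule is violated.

none

Zone of each point (C = within 1σ̂, B = 1σ̂–2σ̂, A = 2σ̂–3σ̂, * = beyond 3σ̂; sign = side of CL): 1:+C, 2:+B, 3:+C, 4:-B, 5:-C, 6:-B, 7:+C, 8:+B, 9:+C, 10:-C, 11:-C, 12:-C, 13:+B
No rule fires across all 13 points.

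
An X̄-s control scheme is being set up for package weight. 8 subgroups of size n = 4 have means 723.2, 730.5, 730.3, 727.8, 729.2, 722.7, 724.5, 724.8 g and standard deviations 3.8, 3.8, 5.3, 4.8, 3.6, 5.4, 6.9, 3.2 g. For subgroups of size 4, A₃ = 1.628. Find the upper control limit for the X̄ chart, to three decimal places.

734.114

X̄̄ = (723.2 + 730.5 + 730.3 + 727.8 + 729.2 + 722.7 + 724.5 + 724.8) / 8 = 726.6250
s̄ = (3.8 + 3.8 + 5.3 + 4.8 + 3.6 + 5.4 + 6.9 + 3.2) / 8 = 4.6000
UCL = X̄̄ + A₃·s̄ = 726.6250 + 1.628 × 4.6000 = 734.1138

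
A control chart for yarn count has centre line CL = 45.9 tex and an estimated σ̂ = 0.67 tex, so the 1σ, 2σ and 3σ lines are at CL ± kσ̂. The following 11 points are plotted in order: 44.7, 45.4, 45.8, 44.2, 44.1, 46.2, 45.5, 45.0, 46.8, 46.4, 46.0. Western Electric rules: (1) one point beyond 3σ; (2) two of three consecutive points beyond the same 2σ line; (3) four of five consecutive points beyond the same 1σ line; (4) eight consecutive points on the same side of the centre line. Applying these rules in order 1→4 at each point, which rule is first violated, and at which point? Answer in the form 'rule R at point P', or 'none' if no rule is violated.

rule 2 at point 5

Zone of each point (C = within 1σ̂, B = 1σ̂–2σ̂, A = 2σ̂–3σ̂, * = beyond 3σ̂; sign = side of CL): 1:-B, 2:-C, 3:-C, 4:-A, 5:-A, 6:+C, 7:-C, 8:-B, 9:+B, 10:+C, 11:+C
Rule 2 (two of three consecutive points beyond the same 2σ limit) is satisfied at point 5.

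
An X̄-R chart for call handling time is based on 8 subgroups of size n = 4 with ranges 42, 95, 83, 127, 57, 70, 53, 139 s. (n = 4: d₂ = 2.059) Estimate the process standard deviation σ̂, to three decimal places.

R̄ = (42 + 95 + 83 + 127 + 57 + 70 + 53 + 139) / 8 = 83.2500
σ̂ = R̄ / d₂ = 83.2500 / 2.059 = 40.4322

40.432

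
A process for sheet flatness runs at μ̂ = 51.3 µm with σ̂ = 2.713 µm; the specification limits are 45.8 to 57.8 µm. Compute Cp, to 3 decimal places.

Cp = (USL − LSL) / (6σ̂) = (57.8 − 45.8) / (6 × 2.713) = 12.0000 / 16.2780 = 0.7372

0.737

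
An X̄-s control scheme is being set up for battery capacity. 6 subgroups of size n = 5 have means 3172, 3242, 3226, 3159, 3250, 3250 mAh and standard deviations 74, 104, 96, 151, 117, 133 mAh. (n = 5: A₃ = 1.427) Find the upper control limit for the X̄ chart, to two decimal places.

X̄̄ = (3172 + 3242 + 3226 + 3159 + 3250 + 3250) / 6 = 3216.5000
s̄ = (74 + 104 + 96 + 151 + 117 + 133) / 6 = 112.5000
UCL = X̄̄ + A₃·s̄ = 3216.5000 + 1.427 × 112.5000 = 3377.0375

3377.04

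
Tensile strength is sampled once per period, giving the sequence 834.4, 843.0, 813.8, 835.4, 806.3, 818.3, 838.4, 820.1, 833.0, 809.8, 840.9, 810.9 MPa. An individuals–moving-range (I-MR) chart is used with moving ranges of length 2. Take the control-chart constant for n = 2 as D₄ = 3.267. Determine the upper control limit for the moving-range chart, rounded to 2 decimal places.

Moving ranges: 8.6, 29.2, 21.6, 29.1, 12.0, 20.1, 18.3, 12.9, 23.2, 31.1, 30.0; M̄R̄ = 236.1000 / 11 = 21.4636
UCL_MR = D₄·M̄R̄ = 3.267 × 21.4636 = 70.1217

70.12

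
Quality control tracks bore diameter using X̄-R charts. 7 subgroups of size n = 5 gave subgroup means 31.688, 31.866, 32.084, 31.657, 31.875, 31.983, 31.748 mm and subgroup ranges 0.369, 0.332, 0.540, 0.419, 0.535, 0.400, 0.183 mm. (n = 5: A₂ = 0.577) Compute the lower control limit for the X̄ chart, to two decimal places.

X̄̄ = (31.688 + 31.866 + 32.084 + 31.657 + 31.875 + 31.983 + 31.748) / 7 = 222.9010 / 7 = 31.8430
R̄ = (0.369 + 0.332 + 0.540 + 0.419 + 0.535 + 0.400 + 0.183) / 7 = 2.7780 / 7 = 0.3969
LCL = X̄̄ − A₂·R̄ = 31.8430 − 0.577 × 0.3969 = 31.6140

31.61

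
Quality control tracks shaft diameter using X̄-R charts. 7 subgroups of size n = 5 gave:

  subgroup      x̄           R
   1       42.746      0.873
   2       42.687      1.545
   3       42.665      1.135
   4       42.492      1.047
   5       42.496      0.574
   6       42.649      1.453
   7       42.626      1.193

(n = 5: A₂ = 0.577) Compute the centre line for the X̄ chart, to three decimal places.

X̄̄ = (42.746 + 42.687 + 42.665 + 42.492 + 42.496 + 42.649 + 42.626) / 7 = 298.3610 / 7 = 42.6230
CL = X̄̄ = 42.6230

42.623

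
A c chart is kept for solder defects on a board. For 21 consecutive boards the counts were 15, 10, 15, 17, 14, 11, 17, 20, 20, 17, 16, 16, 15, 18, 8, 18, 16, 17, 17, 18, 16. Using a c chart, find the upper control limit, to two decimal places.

27.67

c̄ = (15 + 10 + 15 + 17 + 14 + 11 + 17 + 20 + 20 + 17 + 16 + 16 + 15 + 18 + 8 + 18 + 16 + 17 + 17 + 18 + 16) / 21 = 331 / 21 = 15.7619
UCL = c̄ + 3√c̄ = 15.7619 + 3 × √15.7619 = 15.7619 + 3 × 3.9701 = 27.6723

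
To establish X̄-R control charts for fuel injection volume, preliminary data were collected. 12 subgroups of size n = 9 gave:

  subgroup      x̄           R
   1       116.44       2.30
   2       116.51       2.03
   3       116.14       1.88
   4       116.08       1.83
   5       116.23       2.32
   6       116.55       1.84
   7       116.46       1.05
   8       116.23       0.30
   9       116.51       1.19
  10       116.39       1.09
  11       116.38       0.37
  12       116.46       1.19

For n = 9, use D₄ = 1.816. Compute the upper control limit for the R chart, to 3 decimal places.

R̄ = (2.30 + 2.03 + 1.88 + 1.83 + 2.32 + 1.84 + 1.05 + 0.30 + 1.19 + 1.09 + 0.37 + 1.19) / 12 = 17.3900 / 12 = 1.4492
UCL_R = D₄·R̄ = 1.816 × 1.4492 = 2.6317

2.632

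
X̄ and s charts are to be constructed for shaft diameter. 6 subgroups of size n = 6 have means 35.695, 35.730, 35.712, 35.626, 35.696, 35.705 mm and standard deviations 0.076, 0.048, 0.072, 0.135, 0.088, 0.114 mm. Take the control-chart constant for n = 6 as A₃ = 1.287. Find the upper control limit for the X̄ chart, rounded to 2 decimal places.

X̄̄ = (35.695 + 35.730 + 35.712 + 35.626 + 35.696 + 35.705) / 6 = 35.6940
s̄ = (0.076 + 0.048 + 0.072 + 0.135 + 0.088 + 0.114) / 6 = 0.0888
UCL = X̄̄ + A₃·s̄ = 35.6940 + 1.287 × 0.0888 = 35.8083

35.81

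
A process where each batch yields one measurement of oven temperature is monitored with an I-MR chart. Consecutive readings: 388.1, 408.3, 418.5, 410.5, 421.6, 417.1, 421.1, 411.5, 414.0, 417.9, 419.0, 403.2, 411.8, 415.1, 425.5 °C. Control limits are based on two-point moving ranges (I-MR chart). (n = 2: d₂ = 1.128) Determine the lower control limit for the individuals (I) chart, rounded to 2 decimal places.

X̄ = (388.1 + 408.3 + 418.5 + 410.5 + 421.6 + 417.1 + 421.1 + 411.5 + 414.0 + 417.9 + 419.0 + 403.2 + 411.8 + 415.1 + 425.5) / 15 = 413.5467
Moving ranges: 20.2, 10.2, 8.0, 11.1, 4.5, 4.0, 9.6, 2.5, 3.9, 1.1, 15.8, 8.6, 3.3, 10.4; M̄R̄ = 113.2000 / 14 = 8.0857
LCL = X̄ − 3·M̄R̄/d₂ = 413.5467 − 3 × 8.0857 / 1.128 = 392.0421

392.04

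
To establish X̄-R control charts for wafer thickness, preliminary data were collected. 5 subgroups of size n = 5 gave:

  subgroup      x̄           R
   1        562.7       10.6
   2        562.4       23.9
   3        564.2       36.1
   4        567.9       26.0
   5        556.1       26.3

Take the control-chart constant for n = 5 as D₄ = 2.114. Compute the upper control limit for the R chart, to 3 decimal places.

51.962

R̄ = (10.6 + 23.9 + 36.1 + 26.0 + 26.3) / 5 = 122.9000 / 5 = 24.5800
UCL_R = D₄·R̄ = 2.114 × 24.5800 = 51.9621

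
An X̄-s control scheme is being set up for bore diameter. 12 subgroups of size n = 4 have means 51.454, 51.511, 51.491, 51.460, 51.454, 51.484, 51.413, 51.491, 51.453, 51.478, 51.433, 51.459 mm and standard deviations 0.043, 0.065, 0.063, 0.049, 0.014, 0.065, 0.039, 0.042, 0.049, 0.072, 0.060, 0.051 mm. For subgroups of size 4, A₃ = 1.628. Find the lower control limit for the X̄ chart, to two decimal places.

51.38

X̄̄ = (51.454 + 51.511 + 51.491 + 51.460 + 51.454 + 51.484 + 51.413 + 51.491 + 51.453 + 51.478 + 51.433 + 51.459) / 12 = 51.4651
s̄ = (0.043 + 0.065 + 0.063 + 0.049 + 0.014 + 0.065 + 0.039 + 0.042 + 0.049 + 0.072 + 0.060 + 0.051) / 12 = 0.0510
LCL = X̄̄ − A₃·s̄ = 51.4651 − 1.628 × 0.0510 = 51.3821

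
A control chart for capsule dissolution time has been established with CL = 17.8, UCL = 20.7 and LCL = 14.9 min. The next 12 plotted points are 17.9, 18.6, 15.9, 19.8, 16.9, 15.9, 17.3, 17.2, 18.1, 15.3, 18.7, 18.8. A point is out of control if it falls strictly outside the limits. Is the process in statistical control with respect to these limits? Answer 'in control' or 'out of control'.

All 12 points lie within [14.9, 20.7].

in control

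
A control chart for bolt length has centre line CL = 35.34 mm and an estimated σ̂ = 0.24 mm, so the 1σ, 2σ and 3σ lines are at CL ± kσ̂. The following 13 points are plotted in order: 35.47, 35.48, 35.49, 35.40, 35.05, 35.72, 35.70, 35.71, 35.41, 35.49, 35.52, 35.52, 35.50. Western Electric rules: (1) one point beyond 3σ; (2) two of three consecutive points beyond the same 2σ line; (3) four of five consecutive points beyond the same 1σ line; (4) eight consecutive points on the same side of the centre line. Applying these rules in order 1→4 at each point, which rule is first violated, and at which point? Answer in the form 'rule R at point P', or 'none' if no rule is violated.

rule 4 at point 13

Zone of each point (C = within 1σ̂, B = 1σ̂–2σ̂, A = 2σ̂–3σ̂, * = beyond 3σ̂; sign = side of CL): 1:+C, 2:+C, 3:+C, 4:+C, 5:-B, 6:+B, 7:+B, 8:+B, 9:+C, 10:+C, 11:+C, 12:+C, 13:+C
Rule 4 (eight consecutive points on the same side of the centre line) is satisfied at point 13.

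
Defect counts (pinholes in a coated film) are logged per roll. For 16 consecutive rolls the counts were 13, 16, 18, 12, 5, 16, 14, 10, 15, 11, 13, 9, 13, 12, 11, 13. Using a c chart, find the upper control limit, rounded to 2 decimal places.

c̄ = (13 + 16 + 18 + 12 + 5 + 16 + 14 + 10 + 15 + 11 + 13 + 9 + 13 + 12 + 11 + 13) / 16 = 201 / 16 = 12.5625
UCL = c̄ + 3√c̄ = 12.5625 + 3 × √12.5625 = 12.5625 + 3 × 3.5444 = 23.1956

23.20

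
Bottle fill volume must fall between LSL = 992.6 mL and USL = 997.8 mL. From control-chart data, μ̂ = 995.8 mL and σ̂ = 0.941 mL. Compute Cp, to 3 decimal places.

Cp = (USL − LSL) / (6σ̂) = (997.8 − 992.6) / (6 × 0.941) = 5.2000 / 5.6460 = 0.9210

0.921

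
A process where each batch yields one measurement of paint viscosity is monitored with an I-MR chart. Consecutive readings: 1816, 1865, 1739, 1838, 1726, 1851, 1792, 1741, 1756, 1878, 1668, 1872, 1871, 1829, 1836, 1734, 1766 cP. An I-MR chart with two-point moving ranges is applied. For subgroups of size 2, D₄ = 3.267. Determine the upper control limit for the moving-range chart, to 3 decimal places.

Moving ranges: 49, 126, 99, 112, 125, 59, 51, 15, 122, 210, 204, 1, 42, 7, 102, 32; M̄R̄ = 1356.0000 / 16 = 84.7500
UCL_MR = D₄·M̄R̄ = 3.267 × 84.7500 = 276.8782

276.878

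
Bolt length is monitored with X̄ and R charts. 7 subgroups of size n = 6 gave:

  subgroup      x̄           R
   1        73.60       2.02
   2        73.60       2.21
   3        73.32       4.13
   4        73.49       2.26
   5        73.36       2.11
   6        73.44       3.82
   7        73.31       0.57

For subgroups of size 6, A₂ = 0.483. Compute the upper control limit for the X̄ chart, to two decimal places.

74.63

X̄̄ = (73.60 + 73.60 + 73.32 + 73.49 + 73.36 + 73.44 + 73.31) / 7 = 514.1200 / 7 = 73.4457
R̄ = (2.02 + 2.21 + 4.13 + 2.26 + 2.11 + 3.82 + 0.57) / 7 = 17.1200 / 7 = 2.4457
UCL = X̄̄ + A₂·R̄ = 73.4457 + 0.483 × 2.4457 = 74.6270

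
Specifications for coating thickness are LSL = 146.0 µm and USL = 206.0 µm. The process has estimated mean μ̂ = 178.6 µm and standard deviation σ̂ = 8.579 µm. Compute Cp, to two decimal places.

1.17

Cp = (USL − LSL) / (6σ̂) = (206.0 − 146.0) / (6 × 8.579) = 60.0000 / 51.4740 = 1.1656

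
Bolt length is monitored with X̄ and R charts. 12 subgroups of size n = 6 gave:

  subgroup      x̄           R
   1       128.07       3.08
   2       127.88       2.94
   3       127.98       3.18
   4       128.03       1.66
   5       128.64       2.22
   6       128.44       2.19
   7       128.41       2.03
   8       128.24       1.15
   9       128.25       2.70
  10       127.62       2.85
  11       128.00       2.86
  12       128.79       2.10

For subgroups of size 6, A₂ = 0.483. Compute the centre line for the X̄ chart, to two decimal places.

128.20

X̄̄ = (128.07 + 127.88 + 127.98 + 128.03 + 128.64 + 128.44 + 128.41 + 128.24 + 128.25 + 127.62 + 128.00 + 128.79) / 12 = 1538.3500 / 12 = 128.1958
CL = X̄̄ = 128.1958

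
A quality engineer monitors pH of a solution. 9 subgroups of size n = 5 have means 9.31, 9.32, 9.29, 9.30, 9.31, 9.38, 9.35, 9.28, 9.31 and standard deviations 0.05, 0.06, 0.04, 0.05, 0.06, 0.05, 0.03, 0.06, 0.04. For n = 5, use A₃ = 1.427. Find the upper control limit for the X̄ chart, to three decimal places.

X̄̄ = (9.31 + 9.32 + 9.29 + 9.30 + 9.31 + 9.38 + 9.35 + 9.28 + 9.31) / 9 = 9.3167
s̄ = (0.05 + 0.06 + 0.04 + 0.05 + 0.06 + 0.05 + 0.03 + 0.06 + 0.04) / 9 = 0.0489
UCL = X̄̄ + A₃·s̄ = 9.3167 + 1.427 × 0.0489 = 9.3864

9.386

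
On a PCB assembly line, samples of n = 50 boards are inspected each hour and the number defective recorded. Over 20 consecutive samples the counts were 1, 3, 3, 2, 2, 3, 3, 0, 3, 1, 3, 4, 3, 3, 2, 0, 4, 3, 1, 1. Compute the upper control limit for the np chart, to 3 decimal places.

6.648

p̄ = Σdᵢ / (k·n) = 45 / (20 × 50) = 0.04500
UCL = np̄ + 3·√(np̄(1−p̄)) = 2.2500 + 3 × √(2.2500×0.95500) = 2.2500 + 3 × 1.4659 = 6.6476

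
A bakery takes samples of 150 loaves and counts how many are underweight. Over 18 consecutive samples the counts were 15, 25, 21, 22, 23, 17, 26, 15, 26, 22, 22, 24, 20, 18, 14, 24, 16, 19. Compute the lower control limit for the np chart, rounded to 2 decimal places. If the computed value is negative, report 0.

p̄ = Σdᵢ / (k·n) = 369 / (18 × 150) = 0.13667
LCL = np̄ − 3·√(np̄(1−p̄)) = 20.5000 − 3 × 4.2069 = 7.8792

7.88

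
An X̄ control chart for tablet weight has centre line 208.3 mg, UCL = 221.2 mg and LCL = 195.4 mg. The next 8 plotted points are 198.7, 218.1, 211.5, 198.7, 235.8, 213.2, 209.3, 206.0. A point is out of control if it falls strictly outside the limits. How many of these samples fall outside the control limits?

Compare each point to [195.4, 221.2]: sample 5 = 235.8 > UCL.

1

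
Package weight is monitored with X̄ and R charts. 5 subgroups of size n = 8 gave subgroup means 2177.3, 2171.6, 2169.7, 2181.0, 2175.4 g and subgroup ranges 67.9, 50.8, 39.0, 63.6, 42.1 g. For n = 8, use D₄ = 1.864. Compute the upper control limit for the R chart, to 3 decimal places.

98.196

R̄ = (67.9 + 50.8 + 39.0 + 63.6 + 42.1) / 5 = 263.4000 / 5 = 52.6800
UCL_R = D₄·R̄ = 1.864 × 52.6800 = 98.1955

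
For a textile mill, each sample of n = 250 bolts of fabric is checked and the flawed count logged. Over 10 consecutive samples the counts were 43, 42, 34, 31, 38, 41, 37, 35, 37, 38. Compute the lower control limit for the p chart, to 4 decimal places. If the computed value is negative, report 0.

0.0826

p̄ = Σdᵢ / (k·n) = 376 / (10 × 250) = 0.15040
LCL = p̄ − 3·√(p̄(1−p̄)/n) = 0.15040 − 3 × 0.02261 = 0.08258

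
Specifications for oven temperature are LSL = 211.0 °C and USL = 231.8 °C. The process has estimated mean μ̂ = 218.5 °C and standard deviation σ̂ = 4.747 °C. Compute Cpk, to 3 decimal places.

Cpu = (USL − μ̂) / (3σ̂) = (231.8 − 218.5) / (3 × 4.747) = 0.9339; Cpl = (μ̂ − LSL) / (3σ̂) = (218.5 − 211.0) / (3 × 4.747) = 0.5266; Cpk = min(Cpu, Cpl) = 0.5266

0.527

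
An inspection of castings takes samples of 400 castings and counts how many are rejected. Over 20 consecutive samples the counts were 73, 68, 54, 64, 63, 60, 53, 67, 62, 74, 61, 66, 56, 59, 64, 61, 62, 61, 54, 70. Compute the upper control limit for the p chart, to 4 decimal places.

p̄ = Σdᵢ / (k·n) = 1252 / (20 × 400) = 0.15650
UCL = p̄ + 3·√(p̄(1−p̄)/n) = 0.15650 + 3 × √(0.15650×0.84350/400) = 0.15650 + 3 × 0.01817 = 0.21100

0.2110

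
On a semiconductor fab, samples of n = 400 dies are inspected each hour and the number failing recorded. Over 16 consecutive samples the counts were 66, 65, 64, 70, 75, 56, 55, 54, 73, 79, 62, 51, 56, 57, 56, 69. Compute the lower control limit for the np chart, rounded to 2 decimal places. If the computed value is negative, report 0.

p̄ = Σdᵢ / (k·n) = 1008 / (16 × 400) = 0.15750
LCL = np̄ − 3·√(np̄(1−p̄)) = 63.0000 − 3 × 7.2854 = 41.1437

41.14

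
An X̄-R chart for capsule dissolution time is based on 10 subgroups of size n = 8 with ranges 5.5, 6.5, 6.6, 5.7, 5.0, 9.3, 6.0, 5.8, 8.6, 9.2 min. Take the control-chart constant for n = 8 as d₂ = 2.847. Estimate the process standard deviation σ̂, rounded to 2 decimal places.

2.40

R̄ = (5.5 + 6.5 + 6.6 + 5.7 + 5.0 + 9.3 + 6.0 + 5.8 + 8.6 + 9.2) / 10 = 6.8200
σ̂ = R̄ / d₂ = 6.8200 / 2.847 = 2.3955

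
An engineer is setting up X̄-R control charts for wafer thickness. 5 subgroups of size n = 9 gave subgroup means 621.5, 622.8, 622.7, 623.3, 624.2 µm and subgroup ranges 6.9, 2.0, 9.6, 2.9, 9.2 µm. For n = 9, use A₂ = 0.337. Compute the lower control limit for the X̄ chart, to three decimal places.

X̄̄ = (621.5 + 622.8 + 622.7 + 623.3 + 624.2) / 5 = 3114.5000 / 5 = 622.9000
R̄ = (6.9 + 2.0 + 9.6 + 2.9 + 9.2) / 5 = 30.6000 / 5 = 6.1200
LCL = X̄̄ − A₂·R̄ = 622.9000 − 0.337 × 6.1200 = 620.8376

620.838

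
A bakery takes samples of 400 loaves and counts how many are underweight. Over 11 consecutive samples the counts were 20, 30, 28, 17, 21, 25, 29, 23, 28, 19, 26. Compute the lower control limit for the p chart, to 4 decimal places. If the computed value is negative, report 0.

p̄ = Σdᵢ / (k·n) = 266 / (11 × 400) = 0.06045
LCL = p̄ − 3·√(p̄(1−p̄)/n) = 0.06045 − 3 × 0.01192 = 0.02471

0.0247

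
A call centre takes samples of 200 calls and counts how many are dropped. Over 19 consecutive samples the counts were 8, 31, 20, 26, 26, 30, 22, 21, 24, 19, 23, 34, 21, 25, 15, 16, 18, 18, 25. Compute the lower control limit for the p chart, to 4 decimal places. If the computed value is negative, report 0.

0.0444

p̄ = Σdᵢ / (k·n) = 422 / (19 × 200) = 0.11105
LCL = p̄ − 3·√(p̄(1−p̄)/n) = 0.11105 − 3 × 0.02222 = 0.04440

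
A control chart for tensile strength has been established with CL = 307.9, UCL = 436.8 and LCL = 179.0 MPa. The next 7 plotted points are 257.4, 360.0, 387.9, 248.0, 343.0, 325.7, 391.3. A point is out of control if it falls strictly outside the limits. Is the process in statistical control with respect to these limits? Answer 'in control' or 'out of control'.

All 7 points lie within [179.0, 436.8].

in control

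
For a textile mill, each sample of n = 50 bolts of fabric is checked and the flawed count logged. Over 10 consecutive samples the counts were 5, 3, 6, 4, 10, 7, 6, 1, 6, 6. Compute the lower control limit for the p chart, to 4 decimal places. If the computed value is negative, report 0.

p̄ = Σdᵢ / (k·n) = 54 / (10 × 50) = 0.10800
LCL = p̄ − 3·√(p̄(1−p̄)/n) = 0.10800 − 3 × 0.04389 = -0.02368 → 0 (negative, so LCL = 0)

0.0000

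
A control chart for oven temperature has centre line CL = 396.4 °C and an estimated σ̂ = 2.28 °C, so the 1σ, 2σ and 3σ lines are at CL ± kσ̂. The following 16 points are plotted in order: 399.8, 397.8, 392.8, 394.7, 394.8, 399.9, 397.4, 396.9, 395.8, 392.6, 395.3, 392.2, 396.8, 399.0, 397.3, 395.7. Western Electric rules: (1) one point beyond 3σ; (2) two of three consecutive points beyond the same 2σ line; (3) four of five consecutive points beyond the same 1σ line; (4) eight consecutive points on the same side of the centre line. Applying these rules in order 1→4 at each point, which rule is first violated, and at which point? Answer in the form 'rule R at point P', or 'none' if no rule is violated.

none

Zone of each point (C = within 1σ̂, B = 1σ̂–2σ̂, A = 2σ̂–3σ̂, * = beyond 3σ̂; sign = side of CL): 1:+B, 2:+C, 3:-B, 4:-C, 5:-C, 6:+B, 7:+C, 8:+C, 9:-C, 10:-B, 11:-C, 12:-B, 13:+C, 14:+B, 15:+C, 16:-C
No rule fires across all 16 points.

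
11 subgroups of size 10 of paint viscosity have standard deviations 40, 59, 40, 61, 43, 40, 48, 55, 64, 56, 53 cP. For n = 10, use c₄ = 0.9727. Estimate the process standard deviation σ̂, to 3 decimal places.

52.244

s̄ = (40 + 59 + 40 + 61 + 43 + 40 + 48 + 55 + 64 + 56 + 53) / 11 = 50.8182
σ̂ = s̄ / c₄ = 50.8182 / 0.9727 = 52.2445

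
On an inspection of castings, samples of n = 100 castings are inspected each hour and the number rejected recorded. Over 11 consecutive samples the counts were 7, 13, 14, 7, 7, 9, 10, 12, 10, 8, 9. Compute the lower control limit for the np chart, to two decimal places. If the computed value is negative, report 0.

p̄ = Σdᵢ / (k·n) = 106 / (11 × 100) = 0.09636
LCL = np̄ − 3·√(np̄(1−p̄)) = 9.6364 − 3 × 2.9509 = 0.7837

0.78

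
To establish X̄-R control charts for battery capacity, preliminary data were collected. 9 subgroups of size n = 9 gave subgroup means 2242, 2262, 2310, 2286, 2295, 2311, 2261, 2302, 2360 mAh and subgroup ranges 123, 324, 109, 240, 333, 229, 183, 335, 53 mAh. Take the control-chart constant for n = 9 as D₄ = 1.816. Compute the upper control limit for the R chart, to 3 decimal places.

R̄ = (123 + 324 + 109 + 240 + 333 + 229 + 183 + 335 + 53) / 9 = 1929.0000 / 9 = 214.3333
UCL_R = D₄·R̄ = 1.816 × 214.3333 = 389.2293

389.229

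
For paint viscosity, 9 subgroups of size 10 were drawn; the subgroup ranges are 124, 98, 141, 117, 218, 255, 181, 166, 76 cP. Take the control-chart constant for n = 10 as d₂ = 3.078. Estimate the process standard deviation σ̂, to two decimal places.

R̄ = (124 + 98 + 141 + 117 + 218 + 255 + 181 + 166 + 76) / 9 = 152.8889
σ̂ = R̄ / d₂ = 152.8889 / 3.078 = 49.6715

49.67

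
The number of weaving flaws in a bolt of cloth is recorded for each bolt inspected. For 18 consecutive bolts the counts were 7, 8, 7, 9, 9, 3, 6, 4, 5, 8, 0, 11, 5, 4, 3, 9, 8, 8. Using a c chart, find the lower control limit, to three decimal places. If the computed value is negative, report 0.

0.000

c̄ = (7 + 8 + 7 + 9 + 9 + 3 + 6 + 4 + 5 + 8 + 0 + 11 + 5 + 4 + 3 + 9 + 8 + 8) / 18 = 114 / 18 = 6.3333
LCL = c̄ − 3√c̄ = 6.3333 − 3 × 2.5166 = -1.2165 → 0 (cannot be negative)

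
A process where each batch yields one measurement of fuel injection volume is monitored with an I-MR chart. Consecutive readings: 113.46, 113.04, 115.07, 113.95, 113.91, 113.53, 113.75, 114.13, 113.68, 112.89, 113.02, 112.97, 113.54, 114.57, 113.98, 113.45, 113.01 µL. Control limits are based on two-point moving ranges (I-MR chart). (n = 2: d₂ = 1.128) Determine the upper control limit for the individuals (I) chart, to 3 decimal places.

X̄ = (113.46 + 113.04 + 115.07 + 113.95 + 113.91 + 113.53 + 113.75 + 114.13 + 113.68 + 112.89 + 113.02 + 112.97 + 113.54 + 114.57 + 113.98 + 113.45 + 113.01) / 17 = 113.6441
Moving ranges: 0.42, 2.03, 1.12, 0.04, 0.38, 0.22, 0.38, 0.45, 0.79, 0.13, 0.05, 0.57, 1.03, 0.59, 0.53, 0.44; M̄R̄ = 9.1700 / 16 = 0.5731
UCL = X̄ + 3·M̄R̄/d₂ = 113.6441 + 3 × 0.5731 / 1.128 = 115.1684

115.168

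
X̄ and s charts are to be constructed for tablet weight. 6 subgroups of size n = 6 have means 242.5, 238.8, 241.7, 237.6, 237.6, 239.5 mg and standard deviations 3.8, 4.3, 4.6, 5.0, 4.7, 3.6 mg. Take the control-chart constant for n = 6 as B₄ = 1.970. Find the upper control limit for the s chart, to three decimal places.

s̄ = (3.8 + 4.3 + 4.6 + 5.0 + 4.7 + 3.6) / 6 = 4.3333
UCL_s = B₄·s̄ = 1.970 × 4.3333 = 8.5367

8.537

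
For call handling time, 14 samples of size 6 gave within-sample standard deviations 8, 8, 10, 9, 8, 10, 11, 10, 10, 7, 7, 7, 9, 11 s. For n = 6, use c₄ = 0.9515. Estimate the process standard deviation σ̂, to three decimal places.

9.384

s̄ = (8 + 8 + 10 + 9 + 8 + 10 + 11 + 10 + 10 + 7 + 7 + 7 + 9 + 11) / 14 = 8.9286
σ̂ = s̄ / c₄ = 8.9286 / 0.9515 = 9.3837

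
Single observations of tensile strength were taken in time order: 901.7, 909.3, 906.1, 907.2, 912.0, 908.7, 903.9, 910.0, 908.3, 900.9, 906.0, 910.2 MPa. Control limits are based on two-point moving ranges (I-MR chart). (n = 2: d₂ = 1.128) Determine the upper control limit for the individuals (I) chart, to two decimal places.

918.94

X̄ = (901.7 + 909.3 + 906.1 + 907.2 + 912.0 + 908.7 + 903.9 + 910.0 + 908.3 + 900.9 + 906.0 + 910.2) / 12 = 907.0250
Moving ranges: 7.6, 3.2, 1.1, 4.8, 3.3, 4.8, 6.1, 1.7, 7.4, 5.1, 4.2; M̄R̄ = 49.3000 / 11 = 4.4818
UCL = X̄ + 3·M̄R̄/d₂ = 907.0250 + 3 × 4.4818 / 1.128 = 918.9447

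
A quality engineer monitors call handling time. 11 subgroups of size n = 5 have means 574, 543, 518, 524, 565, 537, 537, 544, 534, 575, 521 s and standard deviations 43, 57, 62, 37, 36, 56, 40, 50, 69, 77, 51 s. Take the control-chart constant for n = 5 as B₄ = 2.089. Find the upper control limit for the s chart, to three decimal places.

s̄ = (43 + 57 + 62 + 37 + 36 + 56 + 40 + 50 + 69 + 77 + 51) / 11 = 52.5455
UCL_s = B₄·s̄ = 2.089 × 52.5455 = 109.7675

109.767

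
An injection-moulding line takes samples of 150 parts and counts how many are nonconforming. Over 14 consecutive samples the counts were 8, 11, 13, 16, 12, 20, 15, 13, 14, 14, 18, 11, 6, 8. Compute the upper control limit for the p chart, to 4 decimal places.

p̄ = Σdᵢ / (k·n) = 179 / (14 × 150) = 0.08524
UCL = p̄ + 3·√(p̄(1−p̄)/n) = 0.08524 + 3 × √(0.08524×0.91476/150) = 0.08524 + 3 × 0.02280 = 0.15364

0.1536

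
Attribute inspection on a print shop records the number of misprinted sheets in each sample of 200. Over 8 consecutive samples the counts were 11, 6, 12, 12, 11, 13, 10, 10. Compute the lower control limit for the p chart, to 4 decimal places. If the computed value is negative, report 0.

p̄ = Σdᵢ / (k·n) = 85 / (8 × 200) = 0.05312
LCL = p̄ − 3·√(p̄(1−p̄)/n) = 0.05312 − 3 × 0.01586 = 0.00555

0.0055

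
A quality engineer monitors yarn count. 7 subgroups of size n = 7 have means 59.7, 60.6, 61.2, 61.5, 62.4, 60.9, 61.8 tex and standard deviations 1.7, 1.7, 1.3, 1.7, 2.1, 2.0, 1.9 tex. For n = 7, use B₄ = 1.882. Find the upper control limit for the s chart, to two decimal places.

3.33

s̄ = (1.7 + 1.7 + 1.3 + 1.7 + 2.1 + 2.0 + 1.9) / 7 = 1.7714
UCL_s = B₄·s̄ = 1.882 × 1.7714 = 3.3338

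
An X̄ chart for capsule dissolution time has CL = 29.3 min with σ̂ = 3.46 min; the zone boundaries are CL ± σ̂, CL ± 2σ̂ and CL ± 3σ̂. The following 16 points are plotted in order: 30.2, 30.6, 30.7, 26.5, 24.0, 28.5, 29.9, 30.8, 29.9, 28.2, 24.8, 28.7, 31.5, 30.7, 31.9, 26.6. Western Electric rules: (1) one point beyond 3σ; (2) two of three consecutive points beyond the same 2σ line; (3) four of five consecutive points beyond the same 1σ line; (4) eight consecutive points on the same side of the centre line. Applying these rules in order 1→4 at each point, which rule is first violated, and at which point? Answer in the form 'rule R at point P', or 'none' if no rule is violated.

none

Zone of each point (C = within 1σ̂, B = 1σ̂–2σ̂, A = 2σ̂–3σ̂, * = beyond 3σ̂; sign = side of CL): 1:+C, 2:+C, 3:+C, 4:-C, 5:-B, 6:-C, 7:+C, 8:+C, 9:+C, 10:-C, 11:-B, 12:-C, 13:+C, 14:+C, 15:+C, 16:-C
No rule fires across all 16 points.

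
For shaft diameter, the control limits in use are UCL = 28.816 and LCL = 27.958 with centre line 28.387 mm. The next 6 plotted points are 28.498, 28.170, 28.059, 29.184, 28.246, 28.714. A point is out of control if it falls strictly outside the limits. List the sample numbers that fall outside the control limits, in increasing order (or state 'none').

Compare each point to [27.958, 28.816]: sample 4 = 29.184 > UCL.

4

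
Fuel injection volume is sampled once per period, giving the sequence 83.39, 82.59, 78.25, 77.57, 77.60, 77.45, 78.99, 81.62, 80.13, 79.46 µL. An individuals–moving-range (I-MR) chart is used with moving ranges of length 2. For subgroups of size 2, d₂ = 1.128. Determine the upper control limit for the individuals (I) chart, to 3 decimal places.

X̄ = (83.39 + 82.59 + 78.25 + 77.57 + 77.60 + 77.45 + 78.99 + 81.62 + 80.13 + 79.46) / 10 = 79.7050
Moving ranges: 0.80, 4.34, 0.68, 0.03, 0.15, 1.54, 2.63, 1.49, 0.67; M̄R̄ = 12.3300 / 9 = 1.3700
UCL = X̄ + 3·M̄R̄/d₂ = 79.7050 + 3 × 1.3700 / 1.128 = 83.3486

83.349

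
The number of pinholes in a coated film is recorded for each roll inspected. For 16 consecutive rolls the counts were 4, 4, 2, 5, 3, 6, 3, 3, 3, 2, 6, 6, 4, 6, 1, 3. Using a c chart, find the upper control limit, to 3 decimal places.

c̄ = (4 + 4 + 2 + 5 + 3 + 6 + 3 + 3 + 3 + 2 + 6 + 6 + 4 + 6 + 1 + 3) / 16 = 61 / 16 = 3.8125
UCL = c̄ + 3√c̄ = 3.8125 + 3 × √3.8125 = 3.8125 + 3 × 1.9526 = 9.6702

9.670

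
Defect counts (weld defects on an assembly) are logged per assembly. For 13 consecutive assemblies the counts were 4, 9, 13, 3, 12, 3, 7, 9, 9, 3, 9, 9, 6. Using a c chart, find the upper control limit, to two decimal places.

15.54

c̄ = (4 + 9 + 13 + 3 + 12 + 3 + 7 + 9 + 9 + 3 + 9 + 9 + 6) / 13 = 96 / 13 = 7.3846
UCL = c̄ + 3√c̄ = 7.3846 + 3 × √7.3846 = 7.3846 + 3 × 2.7175 = 15.5370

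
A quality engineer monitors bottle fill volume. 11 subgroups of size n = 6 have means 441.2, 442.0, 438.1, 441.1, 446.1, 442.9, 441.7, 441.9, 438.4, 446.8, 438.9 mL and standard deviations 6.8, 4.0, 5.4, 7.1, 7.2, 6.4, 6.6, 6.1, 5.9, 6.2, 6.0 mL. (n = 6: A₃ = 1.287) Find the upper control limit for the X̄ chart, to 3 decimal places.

449.657

X̄̄ = (441.2 + 442.0 + 438.1 + 441.1 + 446.1 + 442.9 + 441.7 + 441.9 + 438.4 + 446.8 + 438.9) / 11 = 441.7364
s̄ = (6.8 + 4.0 + 5.4 + 7.1 + 7.2 + 6.4 + 6.6 + 6.1 + 5.9 + 6.2 + 6.0) / 11 = 6.1545
UCL = X̄̄ + A₃·s̄ = 441.7364 + 1.287 × 6.1545 = 449.6573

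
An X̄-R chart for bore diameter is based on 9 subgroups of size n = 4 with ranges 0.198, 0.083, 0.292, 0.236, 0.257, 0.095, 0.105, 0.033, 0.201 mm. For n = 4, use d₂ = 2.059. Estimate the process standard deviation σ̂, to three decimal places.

R̄ = (0.198 + 0.083 + 0.292 + 0.236 + 0.257 + 0.095 + 0.105 + 0.033 + 0.201) / 9 = 0.1667
σ̂ = R̄ / d₂ = 0.1667 / 2.059 = 0.0809

0.081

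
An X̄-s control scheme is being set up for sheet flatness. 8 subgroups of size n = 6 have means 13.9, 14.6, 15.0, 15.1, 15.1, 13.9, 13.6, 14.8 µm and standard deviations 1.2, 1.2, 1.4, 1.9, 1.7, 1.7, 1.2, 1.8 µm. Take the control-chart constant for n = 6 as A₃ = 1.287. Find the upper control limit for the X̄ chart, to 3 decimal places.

16.447

X̄̄ = (13.9 + 14.6 + 15.0 + 15.1 + 15.1 + 13.9 + 13.6 + 14.8) / 8 = 14.5000
s̄ = (1.2 + 1.2 + 1.4 + 1.9 + 1.7 + 1.7 + 1.2 + 1.8) / 8 = 1.5125
UCL = X̄̄ + A₃·s̄ = 14.5000 + 1.287 × 1.5125 = 16.4466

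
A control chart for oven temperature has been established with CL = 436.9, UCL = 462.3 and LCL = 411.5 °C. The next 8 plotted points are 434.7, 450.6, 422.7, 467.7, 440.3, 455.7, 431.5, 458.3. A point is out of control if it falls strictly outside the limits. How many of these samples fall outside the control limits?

Compare each point to [411.5, 462.3]: sample 4 = 467.7 > UCL.

1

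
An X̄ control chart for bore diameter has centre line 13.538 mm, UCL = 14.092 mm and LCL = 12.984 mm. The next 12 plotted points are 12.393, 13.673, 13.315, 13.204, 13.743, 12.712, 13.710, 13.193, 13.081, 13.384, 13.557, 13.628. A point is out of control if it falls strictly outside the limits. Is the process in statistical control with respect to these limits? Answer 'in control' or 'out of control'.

Compare each point to [12.984, 14.092]: sample 1 = 12.393 < LCL; sample 6 = 12.712 < LCL.

out of control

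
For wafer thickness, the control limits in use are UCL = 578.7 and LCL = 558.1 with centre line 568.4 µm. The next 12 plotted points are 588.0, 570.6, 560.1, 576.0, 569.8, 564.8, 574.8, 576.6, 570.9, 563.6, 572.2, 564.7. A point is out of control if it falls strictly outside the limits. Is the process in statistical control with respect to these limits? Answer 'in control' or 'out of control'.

out of control

Compare each point to [558.1, 578.7]: sample 1 = 588.0 > UCL.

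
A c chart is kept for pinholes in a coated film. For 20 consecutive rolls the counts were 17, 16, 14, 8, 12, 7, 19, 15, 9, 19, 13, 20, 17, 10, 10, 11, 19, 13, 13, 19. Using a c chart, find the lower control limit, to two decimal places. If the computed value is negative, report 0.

2.81

c̄ = (17 + 16 + 14 + 8 + 12 + 7 + 19 + 15 + 9 + 19 + 13 + 20 + 17 + 10 + 10 + 11 + 19 + 13 + 13 + 19) / 20 = 281 / 20 = 14.0500
LCL = c̄ − 3√c̄ = 14.0500 − 3 × 3.7483 = 2.8050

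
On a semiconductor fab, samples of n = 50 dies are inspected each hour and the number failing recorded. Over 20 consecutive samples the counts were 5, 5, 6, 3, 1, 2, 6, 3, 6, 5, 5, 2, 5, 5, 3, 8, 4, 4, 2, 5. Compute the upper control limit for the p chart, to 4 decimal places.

0.2033

p̄ = Σdᵢ / (k·n) = 85 / (20 × 50) = 0.08500
UCL = p̄ + 3·√(p̄(1−p̄)/n) = 0.08500 + 3 × √(0.08500×0.91500/50) = 0.08500 + 3 × 0.03944 = 0.20332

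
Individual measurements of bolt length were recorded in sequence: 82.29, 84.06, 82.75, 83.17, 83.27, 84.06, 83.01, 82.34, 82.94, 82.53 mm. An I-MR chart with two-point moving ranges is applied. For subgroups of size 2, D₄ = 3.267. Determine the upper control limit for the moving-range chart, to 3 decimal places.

2.585

Moving ranges: 1.77, 1.31, 0.42, 0.10, 0.79, 1.05, 0.67, 0.60, 0.41; M̄R̄ = 7.1200 / 9 = 0.7911
UCL_MR = D₄·M̄R̄ = 3.267 × 0.7911 = 2.5846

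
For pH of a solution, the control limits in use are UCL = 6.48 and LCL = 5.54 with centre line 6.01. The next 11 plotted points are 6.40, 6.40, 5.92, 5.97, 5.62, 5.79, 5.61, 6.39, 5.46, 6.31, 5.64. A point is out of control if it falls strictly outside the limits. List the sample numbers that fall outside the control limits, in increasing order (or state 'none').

9

Compare each point to [5.54, 6.48]: sample 9 = 5.46 < LCL.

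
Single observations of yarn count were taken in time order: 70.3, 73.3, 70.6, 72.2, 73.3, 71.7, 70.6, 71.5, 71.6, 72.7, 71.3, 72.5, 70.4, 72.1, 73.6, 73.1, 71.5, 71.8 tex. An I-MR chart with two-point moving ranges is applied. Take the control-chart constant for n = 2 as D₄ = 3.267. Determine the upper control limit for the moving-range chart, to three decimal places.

4.516

Moving ranges: 3.0, 2.7, 1.6, 1.1, 1.6, 1.1, 0.9, 0.1, 1.1, 1.4, 1.2, 2.1, 1.7, 1.5, 0.5, 1.6, 0.3; M̄R̄ = 23.5000 / 17 = 1.3824
UCL_MR = D₄·M̄R̄ = 3.267 × 1.3824 = 4.5161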